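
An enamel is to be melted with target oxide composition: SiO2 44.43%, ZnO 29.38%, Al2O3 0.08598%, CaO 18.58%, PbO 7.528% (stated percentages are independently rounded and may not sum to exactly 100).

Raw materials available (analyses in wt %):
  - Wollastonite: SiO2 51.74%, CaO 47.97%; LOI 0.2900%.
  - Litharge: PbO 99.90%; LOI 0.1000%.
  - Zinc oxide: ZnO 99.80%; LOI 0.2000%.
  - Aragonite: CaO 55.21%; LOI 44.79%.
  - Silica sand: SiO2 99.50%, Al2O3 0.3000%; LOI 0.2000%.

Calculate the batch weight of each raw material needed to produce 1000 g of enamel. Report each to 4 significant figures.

Batch per 1000 g enamel:
  Wollastonite: 307.6 g
  Litharge: 75.36 g
  Zinc oxide: 294.4 g
  Aragonite: 69.30 g
  Silica sand: 286.6 g
Total batch = 1033 g; LOI loss = 33.17 g; yield = 96.79%

The working math carries full precision in every operation — working values are printed rounded to four significant digits as written — each reported figure is rounded just once — the derived quantities are computed in exact precision (five oxide percentages, ignition loss, glass mass, yield, the totals) from the weighed amounts on 1000 g of glass exactly as shown in problem or answer.
Target masses of each oxide per 1000 g enamel:
  SiO2: 44.43% × 1000 = 444.3 g
  ZnO: 29.38% × 1000 = 293.8 g
  Al2O3: 0.08598% × 1000 = 0.8598 g
  CaO: 18.58% × 1000 = 185.8 g
  PbO: 7.528% × 1000 = 75.28 g
Mass-balance tally per oxide using the reported weights, versus the basis set out (summed amounts equal target values exact up to rounding of places):
  SiO2: 307.6·0.5174 + 286.6·0.9950 = 444.3 g (target 444.3 g)
  ZnO: 294.4·0.9980 = 293.8 g (target 293.8 g)
  Al2O3: 286.6·0.003000 = 0.8598 g (target 0.8598 g)
  CaO: 307.6·0.4797 + 69.30·0.5521 = 185.8 g (target 185.8 g)
  PbO: 75.36·0.9990 = 75.28 g (target 75.28 g)
Glass-mass sanity pass: net batch after ignition = 1000 g (per-oxide target masses sum to 1000 g; against the stated basis, 1000 g — deltas are rounding alone).
Adding the batch up: Σ batch = 1033 g; LOI loss = Σ batch·LOI = 33.17 g; yield: glass divided by total = 96.79%.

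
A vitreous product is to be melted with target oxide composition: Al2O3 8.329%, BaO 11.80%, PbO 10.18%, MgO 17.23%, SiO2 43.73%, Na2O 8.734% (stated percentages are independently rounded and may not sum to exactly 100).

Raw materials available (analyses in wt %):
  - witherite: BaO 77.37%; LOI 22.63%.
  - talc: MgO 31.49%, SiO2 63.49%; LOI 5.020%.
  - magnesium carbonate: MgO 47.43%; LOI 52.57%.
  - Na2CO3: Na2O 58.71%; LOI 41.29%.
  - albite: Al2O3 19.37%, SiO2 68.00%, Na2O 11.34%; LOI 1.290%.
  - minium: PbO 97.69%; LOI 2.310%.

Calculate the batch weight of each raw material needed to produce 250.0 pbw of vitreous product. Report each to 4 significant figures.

Batch per 250.0 pbw vitreous product:
  witherite: 38.13 pbw
  talc: 57.06 pbw
  magnesium carbonate: 52.94 pbw
  Na2CO3: 16.43 pbw
  albite: 107.5 pbw
  minium: 26.05 pbw
Total batch = 298.1 pbw; LOI loss = 48.10 pbw; yield = 83.87%

Mid-chain values are shown (rounded to four significant digits) in the printout. Every computation maintains full precision end to end — each reported result is rounded only once — the derived quantities are computed from the weighed amounts on 250.0 pbw of glass at exact precision (LOI, glass mass, six oxide percentages, yield, the totals), as given in question or answer.
The oxide mass targets at 250.0 pbw vitreous product:
  Al2O3: 8.329% × 250.0 = 20.82 pbw
  BaO: 11.80% × 250.0 = 29.50 pbw
  PbO: 10.18% × 250.0 = 25.45 pbw
  MgO: 17.23% × 250.0 = 43.08 pbw
  SiO2: 43.73% × 250.0 = 109.3 pbw
  Na2O: 8.734% × 250.0 = 21.84 pbw
Oxide-by-oxide audit per the reported batch figures, against the basis in use (sums match the target masses modulo rounding of the values):
  Al2O3: 107.5·0.1937 = 20.82 pbw (target 20.82 pbw)
  BaO: 38.13·0.7737 = 29.50 pbw (target 29.50 pbw)
  PbO: 26.05·0.9769 = 25.45 pbw (target 25.45 pbw)
  MgO: 57.06·0.3149 + 52.94·0.4743 = 43.08 pbw (target 43.08 pbw)
  SiO2: 57.06·0.6349 + 107.5·0.6800 = 109.3 pbw (target 109.3 pbw)
  Na2O: 16.43·0.5871 + 107.5·0.1134 = 21.84 pbw (target 21.84 pbw)
The glass-mass cross-check: Σ batch − LOI loss = 250.0 pbw (the Σ of target masses is 250.0 pbw; against the stated basis, 250.0 pbw — any gap is answer rounding).
Whole-batch sum: Σ batch = 298.1 pbw; loss to ignition Σ batch·LOI = 48.10 pbw; yield, glass over the total, = 83.87%.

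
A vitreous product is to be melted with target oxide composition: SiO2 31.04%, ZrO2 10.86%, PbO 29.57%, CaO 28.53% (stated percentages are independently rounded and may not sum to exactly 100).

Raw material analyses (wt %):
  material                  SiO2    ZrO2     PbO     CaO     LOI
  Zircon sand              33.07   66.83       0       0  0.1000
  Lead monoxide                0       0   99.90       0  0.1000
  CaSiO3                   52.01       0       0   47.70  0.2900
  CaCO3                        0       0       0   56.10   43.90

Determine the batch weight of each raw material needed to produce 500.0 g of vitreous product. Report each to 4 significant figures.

Batch per 500.0 g vitreous product:
  Zircon sand: 81.25 g
  Lead monoxide: 148.0 g
  CaSiO3: 246.7 g
  CaCO3: 44.48 g
Total batch = 520.4 g; LOI loss = 20.47 g; yield = 96.07%

Each numeric step carries full float precision at every stage; in-progress results appear, with 4-significant-figure rounding, in the working — each reported number takes just one rounding; derived quantities (yield, net glass mass, ignition loss, the totals, four oxide percentages) are recomputed in full precision from the weighed amounts on 500.0 g of glass exactly as shown in either problem or answer.
Oxide mass targets, per 500.0 g vitreous product:
  SiO2: 31.04% × 500.0 = 155.2 g
  ZrO2: 10.86% × 500.0 = 54.30 g
  PbO: 29.57% × 500.0 = 147.8 g
  CaO: 28.53% × 500.0 = 142.6 g
Verifying the oxide balance using the reported weights, at the basis given (summed amounts equal target values net of answer rounding effects):
  SiO2: 81.25·0.3307 + 246.7·0.5201 = 155.2 g (target 155.2 g)
  ZrO2: 81.25·0.6683 = 54.30 g (target 54.30 g)
  PbO: 148.0·0.9990 = 147.9 g (target 147.8 g)
  CaO: 246.7·0.4770 + 44.48·0.5610 = 142.6 g (target 142.6 g)
Glass-mass closure: the batch minus its LOI: 500.0 g (the targets, summed, come to 500.0 g; stated basis 500.0 g — rounding explains the deltas).
Adding the batch up: Σ batch = 520.4 g; LOI loss = Σ batch·LOI = 20.47 g; glass ÷ batch gives a yield of 96.07%.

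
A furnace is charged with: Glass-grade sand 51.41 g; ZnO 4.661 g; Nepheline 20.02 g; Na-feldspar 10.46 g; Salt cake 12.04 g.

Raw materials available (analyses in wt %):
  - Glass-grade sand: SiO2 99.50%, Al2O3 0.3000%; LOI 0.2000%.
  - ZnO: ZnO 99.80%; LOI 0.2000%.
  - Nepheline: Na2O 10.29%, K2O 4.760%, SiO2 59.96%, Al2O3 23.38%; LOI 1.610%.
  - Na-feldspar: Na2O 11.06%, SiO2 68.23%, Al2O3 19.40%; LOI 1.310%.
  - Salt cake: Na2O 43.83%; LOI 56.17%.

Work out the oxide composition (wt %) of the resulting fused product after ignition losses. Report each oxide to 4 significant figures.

Intermediates are shown, with 4-significant-figure rounding, within the worked lines; the whole derivation keeps exact precision end to end — a single rounding produces each reported result; derived quantities are rebuilt from the batch weights for 91.26 g of glass at exact precision (totals, glass mass, yield, LOI, five oxide percentages), exactly as shown in the problem or the answer.
Oxide-by-oxide delivered mass:
  Na2O: 20.02·0.1029 + 10.46·0.1106 + 12.04·0.4383 = 8.494 g
  K2O: 20.02·0.04760 = 0.9530 g
  ZnO: 4.661·0.9980 = 4.652 g
  SiO2: 51.41·0.9950 + 20.02·0.5996 + 10.46·0.6823 = 70.29 g
  Al2O3: 51.41·0.003000 + 20.02·0.2338 + 10.46·0.1940 = 6.864 g
LOI: 51.41·0.002000 + 4.661·0.002000 + 20.02·0.01610 + 10.46·0.01310 + 12.04·0.5617 = 7.334 g
Glass = total batch minus LOI = 98.59 − 7.334 = 91.26 g (= the summed oxide contributions)
wt %: oxide over glass, times 100

Glass mass = 91.26 g (batch 98.59 − LOI 7.334).
Composition: Na2O 9.308%, K2O 1.044%, ZnO 5.097%, SiO2 77.03%, Al2O3 7.522%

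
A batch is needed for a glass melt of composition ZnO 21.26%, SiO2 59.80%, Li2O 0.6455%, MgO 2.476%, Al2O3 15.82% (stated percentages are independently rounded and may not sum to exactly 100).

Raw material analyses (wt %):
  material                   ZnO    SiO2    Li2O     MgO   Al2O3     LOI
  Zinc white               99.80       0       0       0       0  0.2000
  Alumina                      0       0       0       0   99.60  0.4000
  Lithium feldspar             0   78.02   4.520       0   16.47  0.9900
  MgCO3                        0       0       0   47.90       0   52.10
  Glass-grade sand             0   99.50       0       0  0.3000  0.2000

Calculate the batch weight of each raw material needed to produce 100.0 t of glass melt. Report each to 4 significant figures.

Batch per 100.0 t glass melt:
  Zinc white: 21.30 t
  Alumina: 13.37 t
  Lithium feldspar: 14.28 t
  MgCO3: 5.169 t
  Glass-grade sand: 48.90 t
Total batch = 103.0 t; LOI loss = 3.028 t; yield = 97.06%

In-progress results are shown, rounded to 4 significant digits, between the steps; all arithmetic carries exact precision from first step to last. Every reported figure is rounded once only. All derived quantities, which include the yield, the five compositions, net glass mass, ignition loss, the totals, are carried in exact precision, as they appear in the problem or the answer, from the batch weights at 100.0 t of glass.
Target masses of each oxide per 100.0 t glass melt:
  ZnO: 21.26% × 100.0 = 21.26 t
  SiO2: 59.80% × 100.0 = 59.80 t
  Li2O: 0.6455% × 100.0 = 0.6455 t
  MgO: 2.476% × 100.0 = 2.476 t
  Al2O3: 15.82% × 100.0 = 15.82 t
A balance pass over the oxides, per the reported batch figures, under the basis named above (each sum matches its target mass inside rounding margins):
  ZnO: 21.30·0.9980 = 21.26 t (target 21.26 t)
  SiO2: 14.28·0.7802 + 48.90·0.9950 = 59.80 t (target 59.80 t)
  Li2O: 14.28·0.04520 = 0.6455 t (target 0.6455 t)
  MgO: 5.169·0.4790 = 2.476 t (target 2.476 t)
  Al2O3: 13.37·0.9960 + 14.28·0.1647 + 48.90·0.003000 = 15.82 t (target 15.82 t)
Consistency of the glass mass: net batch after ignition = 99.99 t (oxide target masses add up to 100.0 t; the stated basis being 100.0 t — deltas are rounding alone).
Batch total: Σ batch = 103.0 t; loss to ignition Σ batch·LOI = 3.028 t; the yield ratio, glass ÷ batch: 97.06%.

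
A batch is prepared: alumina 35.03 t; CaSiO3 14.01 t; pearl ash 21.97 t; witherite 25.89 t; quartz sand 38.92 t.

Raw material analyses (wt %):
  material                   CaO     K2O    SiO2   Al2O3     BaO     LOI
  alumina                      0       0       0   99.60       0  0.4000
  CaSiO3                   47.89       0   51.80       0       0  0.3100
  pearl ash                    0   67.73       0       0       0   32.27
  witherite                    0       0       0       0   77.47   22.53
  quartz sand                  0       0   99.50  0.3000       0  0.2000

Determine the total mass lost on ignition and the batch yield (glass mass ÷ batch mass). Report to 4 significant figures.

LOI loss = 13.18 t; glass = 122.6 t; yield = 90.29%

Values along the way are shown (rounded to four significant figures) as written. Every computation runs at exact precision end to end; every reported result is rounded only once; derived quantities, which include totals, five oxide percentages, LOI, glass mass, yield, are computed in full precision, exactly as shown in problem or answer, from the batch weights per 122.6 t of glass.
Each material's LOI contribution:
  alumina: 35.03 × 0.004000 = 0.1401 t
  CaSiO3: 14.01 × 0.003100 = 0.04343 t
  pearl ash: 21.97 × 0.3227 = 7.090 t
  witherite: 25.89 × 0.2253 = 5.833 t
  quartz sand: 38.92 × 0.002000 = 0.07784 t
Total LOI = 13.18 t
Glass = batch − LOI = 135.8 − 13.18 = 122.6 t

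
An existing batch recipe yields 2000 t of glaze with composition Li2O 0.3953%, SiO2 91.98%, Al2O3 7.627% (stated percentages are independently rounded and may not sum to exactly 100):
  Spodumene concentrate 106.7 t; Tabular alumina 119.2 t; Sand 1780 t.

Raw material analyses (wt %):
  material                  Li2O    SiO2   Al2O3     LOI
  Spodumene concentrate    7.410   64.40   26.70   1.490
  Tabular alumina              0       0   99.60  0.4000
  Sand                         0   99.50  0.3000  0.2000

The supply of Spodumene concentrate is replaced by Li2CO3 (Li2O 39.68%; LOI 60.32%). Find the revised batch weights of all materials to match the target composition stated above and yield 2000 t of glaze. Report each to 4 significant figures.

Revised batch per 2000 t glaze:
  Li2CO3: 19.92 t
  Tabular alumina: 147.6 t
  Sand: 1849 t
Total batch = 2017 t; LOI loss = 16.30 t

All internal work carries full float precision all the way through; the intermediate values are displayed rounded to four significant digits when written out; each reported result undergoes a single rounding — derived quantities, including yield, glass mass, three oxide percentages, totals, LOI, are computed starting from the weights at 2000 t of glass in full float precision, as they appear in the problem or answer text.
Target oxide masses per 2000 t glaze:
  Li2O: 0.3953% × 2000 = 7.906 t
  SiO2: 91.98% × 2000 = 1840 t
  Al2O3: 7.627% × 2000 = 152.5 t
Checking each oxide sum applying the batch weights above, for the quoted basis mass (delivered sums recover each target given rounding of the digits):
  Li2O: 19.92·0.3968 = 7.904 t (target 7.906 t)
  SiO2: 1849·0.9950 = 1840 t (target 1840 t)
  Al2O3: 147.6·0.9960 + 1849·0.003000 = 152.6 t (target 152.5 t)
Glass-mass sanity pass: Σ batch − LOI loss = 2000 t (summing oxide targets gives 2000 t; stated basis 2000 t — a pure rounding effect).
Total batch = Σ batch = 2017 t; LOI loss = Σ batch·LOI = 16.30 t; the yield ratio, glass ÷ batch: 99.19%.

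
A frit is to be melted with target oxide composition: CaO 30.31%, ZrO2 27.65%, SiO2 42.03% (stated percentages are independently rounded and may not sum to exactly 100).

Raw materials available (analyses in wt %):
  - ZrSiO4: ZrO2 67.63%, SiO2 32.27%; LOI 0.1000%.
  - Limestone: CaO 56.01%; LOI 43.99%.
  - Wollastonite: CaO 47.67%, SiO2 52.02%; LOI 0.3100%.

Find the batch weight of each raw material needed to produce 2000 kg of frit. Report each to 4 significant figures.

Batch per 2000 kg frit:
  ZrSiO4: 817.7 kg
  Limestone: 138.7 kg
  Wollastonite: 1109 kg
Total batch = 2065 kg; LOI loss = 65.27 kg; yield = 96.84%

In-progress results are shown, rounded to four significant digits, between the steps; exact precision is kept in every operation — every reported number is rounded a single time; the derived quantities (yield, the totals, LOI, net glass mass, the three compositions) are recomputed starting from the weights at 2000 kg of glass in exact precision exactly as printed in either problem or answer.
Per-oxide target masses for 2000 kg frit:
  CaO: 30.31% × 2000 = 606.2 kg
  ZrO2: 27.65% × 2000 = 553.0 kg
  SiO2: 42.03% × 2000 = 840.6 kg
Checking each oxide sum from the weights as reported, at the basis given (target by target, the sums agree net of answer rounding effects):
  CaO: 138.7·0.5601 + 1109·0.4767 = 606.3 kg (target 606.2 kg)
  ZrO2: 817.7·0.6763 = 553.0 kg (target 553.0 kg)
  SiO2: 817.7·0.3227 + 1109·0.5202 = 840.8 kg (target 840.6 kg)
Glass-mass sanity pass: batch Σ − ignition loss = 2000 kg (targets for the oxides total 2000 kg; stated basis 2000 kg — rounding explains the deltas).
Adding the batch up: Σ batch = 2065 kg; loss to ignition Σ batch·LOI = 65.27 kg; yield = glass ÷ total batch = 96.84%.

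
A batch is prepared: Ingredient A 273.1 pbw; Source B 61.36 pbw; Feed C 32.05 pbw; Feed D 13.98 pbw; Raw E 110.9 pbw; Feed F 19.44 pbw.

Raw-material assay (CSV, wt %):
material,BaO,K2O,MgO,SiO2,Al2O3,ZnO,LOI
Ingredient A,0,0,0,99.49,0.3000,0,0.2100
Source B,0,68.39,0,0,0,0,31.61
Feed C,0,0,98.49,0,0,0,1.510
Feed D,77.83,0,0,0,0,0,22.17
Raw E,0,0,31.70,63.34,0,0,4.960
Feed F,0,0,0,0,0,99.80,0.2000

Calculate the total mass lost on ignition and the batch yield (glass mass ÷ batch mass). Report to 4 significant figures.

LOI loss = 29.09 pbw; glass = 481.7 pbw; yield = 94.30%

All arithmetic holds exact precision in every operation — values along the way are displayed, rounded to 4 significant figures, across the worked steps. Each reported number takes just one rounding — the derived quantities (LOI, six oxide percentages, the yield, the totals, net glass mass) are rebuilt using the weight values on 481.7 pbw of glass in exact precision, as they appear in either problem or answer.
LOI of each material in turn:
  Ingredient A: 273.1 × 0.002100 = 0.5735 pbw
  Source B: 61.36 × 0.3161 = 19.40 pbw
  Feed C: 32.05 × 0.01510 = 0.4840 pbw
  Feed D: 13.98 × 0.2217 = 3.099 pbw
  Raw E: 110.9 × 0.04960 = 5.501 pbw
  Feed F: 19.44 × 0.002000 = 0.03888 pbw
Total LOI = 29.09 pbw
Glass = batch − LOI = 510.8 − 29.09 = 481.7 pbw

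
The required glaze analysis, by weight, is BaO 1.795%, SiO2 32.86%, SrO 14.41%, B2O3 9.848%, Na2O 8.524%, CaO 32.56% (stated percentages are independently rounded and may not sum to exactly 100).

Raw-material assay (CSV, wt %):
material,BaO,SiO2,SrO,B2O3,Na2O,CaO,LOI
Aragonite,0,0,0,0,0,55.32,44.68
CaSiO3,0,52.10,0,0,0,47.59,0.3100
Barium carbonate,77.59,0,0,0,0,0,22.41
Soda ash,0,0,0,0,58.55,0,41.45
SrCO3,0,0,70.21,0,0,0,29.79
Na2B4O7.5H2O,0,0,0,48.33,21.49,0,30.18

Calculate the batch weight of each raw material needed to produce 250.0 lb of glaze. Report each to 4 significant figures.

Batch per 250.0 lb glaze:
  Aragonite: 11.50 lb
  CaSiO3: 157.7 lb
  Barium carbonate: 5.784 lb
  Soda ash: 17.70 lb
  SrCO3: 51.31 lb
  Na2B4O7.5H2O: 50.94 lb
Total batch = 294.9 lb; LOI loss = 44.92 lb; yield = 84.77%

In-progress results appear rounded to four significant digits between the steps — each numeric step keeps full float precision all the way through — every reported result takes a single rounding — the derived quantities (yield, the six compositions, ignition loss, net glass mass, totals) are carried using the weight values on 250.0 lb of glass at full float precision, as given in the problem or the answer.
Target oxide masses per 250.0 lb glaze:
  BaO: 1.795% × 250.0 = 4.488 lb
  SiO2: 32.86% × 250.0 = 82.15 lb
  SrO: 14.41% × 250.0 = 36.02 lb
  B2O3: 9.848% × 250.0 = 24.62 lb
  Na2O: 8.524% × 250.0 = 21.31 lb
  CaO: 32.56% × 250.0 = 81.40 lb
Mass-balance tally per oxide with the batch weights as given, relative to the basis at hand (sums match the target masses within answer rounding):
  BaO: 5.784·0.7759 = 4.488 lb (target 4.488 lb)
  SiO2: 157.7·0.5210 = 82.16 lb (target 82.15 lb)
  SrO: 51.31·0.7021 = 36.02 lb (target 36.02 lb)
  B2O3: 50.94·0.4833 = 24.62 lb (target 24.62 lb)
  Na2O: 17.70·0.5855 + 50.94·0.2149 = 21.31 lb (target 21.31 lb)
  CaO: 11.50·0.5532 + 157.7·0.4759 = 81.41 lb (target 81.40 lb)
The glass-mass cross-check: total charge less LOI = 250.0 lb (per-oxide target masses sum to 250.0 lb; versus the stated basis of 250.0 lb — rounding explains the deltas).
Summing the batch: Σ batch = 294.9 lb; LOI loss = Σ batch·LOI = 44.92 lb; as yield: glass ÷ batch → 84.77%.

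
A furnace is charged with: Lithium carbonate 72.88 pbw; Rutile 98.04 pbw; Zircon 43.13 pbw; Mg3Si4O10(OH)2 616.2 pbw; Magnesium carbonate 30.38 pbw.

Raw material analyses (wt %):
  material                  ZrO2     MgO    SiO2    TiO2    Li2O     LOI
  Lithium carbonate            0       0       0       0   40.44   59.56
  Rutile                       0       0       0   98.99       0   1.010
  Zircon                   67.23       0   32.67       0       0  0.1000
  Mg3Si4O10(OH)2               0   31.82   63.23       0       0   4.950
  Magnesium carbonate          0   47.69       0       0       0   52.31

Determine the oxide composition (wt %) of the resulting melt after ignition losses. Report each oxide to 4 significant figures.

Mid-chain values appear (rounded to four significant digits) between the steps — the working math keeps full float precision through the solve — each reported figure includes exactly one rounding; the derived quantities, including LOI, the five compositions, yield, net glass mass, totals, are computed from the batch weights at 769.8 pbw of glass at full precision exactly as shown in the question or the answer.
Oxide-by-oxide delivered mass:
  ZrO2: 43.13·0.6723 = 29.00 pbw
  MgO: 616.2·0.3182 + 30.38·0.4769 = 210.6 pbw
  SiO2: 43.13·0.3267 + 616.2·0.6323 = 403.7 pbw
  TiO2: 98.04·0.9899 = 97.05 pbw
  Li2O: 72.88·0.4044 = 29.47 pbw
LOI: 72.88·0.5956 + 98.04·0.01010 + 43.13·0.001000 + 616.2·0.04950 + 30.38·0.5231 = 90.83 pbw
batch − LOI leaves glass = 860.6 − 90.83 = 769.8 pbw (consistent with Σ oxide mass)
wt % = oxide mass / glass mass × 100

Glass mass = 769.8 pbw (batch 860.6 − LOI 90.83).
Composition: ZrO2 3.767%, MgO 27.35%, SiO2 52.44%, TiO2 12.61%, Li2O 3.829%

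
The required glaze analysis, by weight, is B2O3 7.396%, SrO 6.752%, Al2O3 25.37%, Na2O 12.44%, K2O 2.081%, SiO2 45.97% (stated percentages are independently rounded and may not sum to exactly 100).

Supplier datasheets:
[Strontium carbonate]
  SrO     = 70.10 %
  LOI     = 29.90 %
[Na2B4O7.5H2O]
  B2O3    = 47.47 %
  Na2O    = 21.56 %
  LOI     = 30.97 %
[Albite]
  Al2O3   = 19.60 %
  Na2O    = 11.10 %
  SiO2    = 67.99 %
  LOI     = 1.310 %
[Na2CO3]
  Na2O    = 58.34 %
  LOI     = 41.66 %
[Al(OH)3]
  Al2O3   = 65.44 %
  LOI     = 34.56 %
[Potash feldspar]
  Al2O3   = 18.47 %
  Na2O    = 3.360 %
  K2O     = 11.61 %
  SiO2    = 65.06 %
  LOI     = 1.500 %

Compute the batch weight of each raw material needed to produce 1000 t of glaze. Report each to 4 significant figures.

All internal work maintains full precision in all steps. In-progress results are printed, with 4-significant-figure rounding, at each printed step; every reported value is rounded only once. The derived quantities, including the six compositions, LOI, the totals, yield, net glass mass, are re-derived from the weighed amounts at 1000 t of glass in full float precision as they appear in either problem or answer.
Target masses of each oxide per 1000 t glaze:
  B2O3: 7.396% × 1000 = 73.96 t
  SrO: 6.752% × 1000 = 67.52 t
  Al2O3: 25.37% × 1000 = 253.7 t
  Na2O: 12.44% × 1000 = 124.4 t
  K2O: 2.081% × 1000 = 20.81 t
  SiO2: 45.97% × 1000 = 459.7 t
Mass-balance tally per oxide working from each reported weight, at the basis given (sum by sum, the targets are met inside rounding margins):
  B2O3: 155.8·0.4747 = 73.96 t (target 73.96 t)
  SrO: 96.32·0.7010 = 67.52 t (target 67.52 t)
  Al2O3: 504.6·0.1960 + 186.0·0.6544 + 179.2·0.1847 = 253.7 t (target 253.7 t)
  Na2O: 155.8·0.2156 + 504.6·0.1110 + 49.32·0.5834 + 179.2·0.03360 = 124.4 t (target 124.4 t)
  K2O: 179.2·0.1161 = 20.81 t (target 20.81 t)
  SiO2: 504.6·0.6799 + 179.2·0.6506 = 459.7 t (target 459.7 t)
Consistency of the glass mass: the batch minus its LOI: 1000 t (oxide target masses add up to 1000 t; against the stated basis, 1000 t — gaps are rounding artifacts).
Batch grand total — Σ batch = 1171 t; ignition loss, Σ(batch × LOI) = 171.2 t; yield = glass ÷ total batch = 85.38%.

Batch per 1000 t glaze:
  Strontium carbonate: 96.32 t
  Na2B4O7.5H2O: 155.8 t
  Albite: 504.6 t
  Na2CO3: 49.32 t
  Al(OH)3: 186.0 t
  Potash feldspar: 179.2 t
Total batch = 1171 t; LOI loss = 171.2 t; yield = 85.38%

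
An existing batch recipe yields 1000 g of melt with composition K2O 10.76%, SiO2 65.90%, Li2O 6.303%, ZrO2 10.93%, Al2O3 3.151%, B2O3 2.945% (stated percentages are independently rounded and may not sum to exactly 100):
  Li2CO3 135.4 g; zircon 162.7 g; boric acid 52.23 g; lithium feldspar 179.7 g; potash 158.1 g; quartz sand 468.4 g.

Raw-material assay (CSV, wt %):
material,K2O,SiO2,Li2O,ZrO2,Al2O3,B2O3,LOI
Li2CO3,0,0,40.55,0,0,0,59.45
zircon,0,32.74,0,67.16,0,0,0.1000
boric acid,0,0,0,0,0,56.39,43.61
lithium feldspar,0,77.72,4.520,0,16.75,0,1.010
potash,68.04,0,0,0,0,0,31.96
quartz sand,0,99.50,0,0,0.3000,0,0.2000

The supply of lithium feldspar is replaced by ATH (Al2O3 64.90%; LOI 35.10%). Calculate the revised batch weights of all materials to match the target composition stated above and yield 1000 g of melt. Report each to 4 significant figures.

Mid-chain values appear, with 4-significant-digit rounding, when written out — exact precision is kept at all times — exactly one rounding is applied to each reported result; the derived quantities are carried in full float precision (yield, glass mass, six oxide percentages, LOI, totals) from the batch weights at 1000 g of glass, exactly as printed in problem or answer.
Oxide mass targets, per 1000 g melt:
  K2O: 10.76% × 1000 = 107.6 g
  SiO2: 65.90% × 1000 = 659.0 g
  Li2O: 6.303% × 1000 = 63.03 g
  ZrO2: 10.93% × 1000 = 109.3 g
  Al2O3: 3.151% × 1000 = 31.51 g
  B2O3: 2.945% × 1000 = 29.45 g
Checking each oxide sum applying the batch weights above, versus the basis set out (every target is met by its sum net of answer rounding effects):
  K2O: 158.1·0.6804 = 107.6 g (target 107.6 g)
  SiO2: 162.7·0.3274 + 608.8·0.9950 = 659.0 g (target 659.0 g)
  Li2O: 155.4·0.4055 = 63.01 g (target 63.03 g)
  ZrO2: 162.7·0.6716 = 109.3 g (target 109.3 g)
  Al2O3: 45.74·0.6490 + 608.8·0.003000 = 31.51 g (target 31.51 g)
  B2O3: 52.23·0.5639 = 29.45 g (target 29.45 g)
Mass balance on the glass: total charge less LOI = 999.8 g (oxide target masses add up to 999.9 g; with the basis standing at 1000 g — a pure rounding effect).
Total batch = Σ batch = 1183 g; LOI loss = Σ batch·LOI = 183.1 g; as yield: glass ÷ batch → 84.52%.

Revised batch per 1000 g melt:
  Li2CO3: 155.4 g
  zircon: 162.7 g
  boric acid: 52.23 g
  ATH: 45.74 g
  potash: 158.1 g
  quartz sand: 608.8 g
Total batch = 1183 g; LOI loss = 183.1 g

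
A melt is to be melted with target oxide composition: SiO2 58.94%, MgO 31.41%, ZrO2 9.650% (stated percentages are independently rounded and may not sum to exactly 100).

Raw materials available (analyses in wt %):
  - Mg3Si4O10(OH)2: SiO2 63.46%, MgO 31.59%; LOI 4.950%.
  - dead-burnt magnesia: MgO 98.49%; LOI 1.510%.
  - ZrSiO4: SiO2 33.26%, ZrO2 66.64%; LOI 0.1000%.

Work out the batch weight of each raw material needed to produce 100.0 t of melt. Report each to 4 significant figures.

The working math maintains full precision at all times; values along the way are printed (rounded to four significant figures) in the working; a single rounding yields each reported number. Derived quantities, which include the yield, net glass mass, three oxide percentages, the totals, ignition loss, are re-derived at full precision, as set out in the question or the answer, from the batch weights per 100.0 t of glass.
Oxide-by-oxide targets in 100.0 t melt:
  SiO2: 58.94% × 100.0 = 58.94 t
  MgO: 31.41% × 100.0 = 31.41 t
  ZrO2: 9.650% × 100.0 = 9.650 t
Balance tally, oxide-wise, with the batch weights as given, for the quoted basis mass (sums match the target masses once rounding is allowed for):
  SiO2: 85.29·0.6346 + 14.48·0.3326 = 58.94 t (target 58.94 t)
  MgO: 85.29·0.3159 + 4.536·0.9849 = 31.41 t (target 31.41 t)
  ZrO2: 14.48·0.6664 = 9.649 t (target 9.650 t)
Glass-mass sanity pass: the batch minus its LOI: 100.0 t (targets for the oxides total 100.0 t; against the stated basis, 100.0 t — deltas are rounding alone).
Adding the batch up: Σ batch = 104.3 t; loss to ignition Σ batch·LOI = 4.305 t; yield: glass divided by total = 95.87%.

Batch per 100.0 t melt:
  Mg3Si4O10(OH)2: 85.29 t
  dead-burnt magnesia: 4.536 t
  ZrSiO4: 14.48 t
Total batch = 104.3 t; LOI loss = 4.305 t; yield = 95.87%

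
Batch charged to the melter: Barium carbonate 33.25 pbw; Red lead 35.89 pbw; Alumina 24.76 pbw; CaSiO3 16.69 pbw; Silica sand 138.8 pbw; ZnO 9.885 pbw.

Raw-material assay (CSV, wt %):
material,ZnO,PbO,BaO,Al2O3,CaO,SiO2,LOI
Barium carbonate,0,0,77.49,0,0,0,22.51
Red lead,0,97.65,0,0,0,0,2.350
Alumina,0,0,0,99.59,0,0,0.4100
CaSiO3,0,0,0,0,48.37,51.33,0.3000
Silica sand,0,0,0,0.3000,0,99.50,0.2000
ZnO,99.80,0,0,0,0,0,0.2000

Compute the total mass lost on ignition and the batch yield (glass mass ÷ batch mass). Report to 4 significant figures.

LOI loss = 8.777 pbw; glass = 250.5 pbw; yield = 96.61%

Values along the way are displayed (rounded to 4 significant digits) when written out — full float precision is kept throughout. Every reported number is rounded only once — derived quantities are rebuilt in exact precision (LOI, glass mass, the six compositions, the yield, totals) using the weight values at 250.5 pbw of glass, precisely as stated by the question or the answer.
Ignition loss by material:
  Barium carbonate: 33.25 × 0.2251 = 7.485 pbw
  Red lead: 35.89 × 0.02350 = 0.8434 pbw
  Alumina: 24.76 × 0.004100 = 0.1015 pbw
  CaSiO3: 16.69 × 0.003000 = 0.05007 pbw
  Silica sand: 138.8 × 0.002000 = 0.2776 pbw
  ZnO: 9.885 × 0.002000 = 0.01977 pbw
Total LOI = 8.777 pbw
Glass = batch − LOI = 259.3 − 8.777 = 250.5 pbw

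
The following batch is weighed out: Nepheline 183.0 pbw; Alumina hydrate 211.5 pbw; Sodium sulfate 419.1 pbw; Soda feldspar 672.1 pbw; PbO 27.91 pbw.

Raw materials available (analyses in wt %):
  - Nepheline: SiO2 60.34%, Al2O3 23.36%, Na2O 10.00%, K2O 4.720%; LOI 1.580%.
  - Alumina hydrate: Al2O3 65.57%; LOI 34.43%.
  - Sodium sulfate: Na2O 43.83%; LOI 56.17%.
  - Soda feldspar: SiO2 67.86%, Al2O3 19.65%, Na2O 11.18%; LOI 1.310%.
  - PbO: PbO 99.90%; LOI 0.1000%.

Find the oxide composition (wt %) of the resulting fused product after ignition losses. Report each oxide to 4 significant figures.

Glass mass = 1194 pbw (batch 1514 − LOI 320.0).
Composition: SiO2 47.46%, PbO 2.336%, Al2O3 26.26%, Na2O 23.22%, K2O 0.7236%

In-progress results are displayed, rounded to 4 significant figures, on the page. The whole derivation runs at full precision in every operation; every reported value is rounded only once; derived quantities (the totals, the yield, LOI, the five compositions, glass mass) are carried starting from the weights at 1194 pbw of glass in full precision, as they appear in problem or answer.
Delivered oxide masses:
  SiO2: 183.0·0.6034 + 672.1·0.6786 = 566.5 pbw
  PbO: 27.91·0.9990 = 27.88 pbw
  Al2O3: 183.0·0.2336 + 211.5·0.6557 + 672.1·0.1965 = 313.5 pbw
  Na2O: 183.0·0.1000 + 419.1·0.4383 + 672.1·0.1118 = 277.1 pbw
  K2O: 183.0·0.04720 = 8.638 pbw
LOI: 183.0·0.01580 + 211.5·0.3443 + 419.1·0.5617 + 672.1·0.01310 + 27.91·0.001000 = 320.0 pbw
The glass mass, total less LOI, = 1514 − 320.0 = 1194 pbw (consistent with Σ oxide mass)
wt % = 100 × oxide mass / glass mass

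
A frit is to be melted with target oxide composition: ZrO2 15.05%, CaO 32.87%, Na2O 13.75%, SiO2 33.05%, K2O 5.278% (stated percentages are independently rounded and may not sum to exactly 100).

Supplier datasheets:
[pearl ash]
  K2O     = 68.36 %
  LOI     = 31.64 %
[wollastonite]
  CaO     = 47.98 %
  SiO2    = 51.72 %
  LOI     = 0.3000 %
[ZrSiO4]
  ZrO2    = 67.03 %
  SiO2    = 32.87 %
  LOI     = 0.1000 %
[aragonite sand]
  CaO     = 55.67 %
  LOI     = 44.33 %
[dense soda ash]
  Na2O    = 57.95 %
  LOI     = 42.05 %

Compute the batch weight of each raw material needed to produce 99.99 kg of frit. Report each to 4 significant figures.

Working values are shown, with 4-significant-figure rounding, across the worked steps. The working math maintains full float precision through the solve — each reported value takes exactly one rounding; all derived quantities, which include LOI, yield, the five compositions, glass mass, totals, are computed at exact precision, as they appear in problem or answer, from the weighed amounts per 99.99 kg of glass.
Oxide mass targets, per 99.99 kg frit:
  ZrO2: 15.05% × 99.99 = 15.05 kg
  CaO: 32.87% × 99.99 = 32.87 kg
  Na2O: 13.75% × 99.99 = 13.75 kg
  SiO2: 33.05% × 99.99 = 33.05 kg
  K2O: 5.278% × 99.99 = 5.277 kg
Balance tally, oxide-wise, per the reported batch figures, against the basis in use (delivered sums recover each target within answer rounding):
  ZrO2: 22.45·0.6703 = 15.05 kg (target 15.05 kg)
  CaO: 49.63·0.4798 + 16.27·0.5567 = 32.87 kg (target 32.87 kg)
  Na2O: 23.72·0.5795 = 13.75 kg (target 13.75 kg)
  SiO2: 49.63·0.5172 + 22.45·0.3287 = 33.05 kg (target 33.05 kg)
  K2O: 7.720·0.6836 = 5.277 kg (target 5.277 kg)
Consistency of the glass mass: Σ batch − LOI loss = 99.99 kg (targets for the oxides total 99.99 kg; stated basis 99.99 kg — any gap is answer rounding).
Whole-batch sum: Σ batch = 119.8 kg; the LOI term Σ batch·LOI equals 19.80 kg; the yield ratio, glass ÷ batch: 83.47%.

Batch per 99.99 kg frit:
  pearl ash: 7.720 kg
  wollastonite: 49.63 kg
  ZrSiO4: 22.45 kg
  aragonite sand: 16.27 kg
  dense soda ash: 23.72 kg
Total batch = 119.8 kg; LOI loss = 19.80 kg; yield = 83.47%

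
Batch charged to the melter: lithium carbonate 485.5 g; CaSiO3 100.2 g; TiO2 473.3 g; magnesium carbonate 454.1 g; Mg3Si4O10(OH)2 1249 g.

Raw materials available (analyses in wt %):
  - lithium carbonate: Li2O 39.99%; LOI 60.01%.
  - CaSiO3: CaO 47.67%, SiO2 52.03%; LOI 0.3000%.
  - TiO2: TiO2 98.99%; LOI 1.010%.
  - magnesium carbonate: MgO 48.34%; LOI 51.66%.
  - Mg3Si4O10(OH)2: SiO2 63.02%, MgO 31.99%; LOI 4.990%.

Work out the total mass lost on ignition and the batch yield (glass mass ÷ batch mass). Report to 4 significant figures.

LOI loss = 593.3 g; glass = 2169 g; yield = 78.52%

Exact precision is maintained from start to finish; intermediates appear rounded to four significant digits in the working. Each reported figure is rounded exactly once. Derived quantities are rebuilt from the batch weights per 2169 g of glass at full precision (five oxide percentages, yield, LOI, net glass mass, totals) as set out in the problem or answer text.
Each material's LOI contribution:
  lithium carbonate: 485.5 × 0.6001 = 291.3 g
  CaSiO3: 100.2 × 0.003000 = 0.3006 g
  TiO2: 473.3 × 0.01010 = 4.780 g
  magnesium carbonate: 454.1 × 0.5166 = 234.6 g
  Mg3Si4O10(OH)2: 1249 × 0.04990 = 62.33 g
Total LOI = 593.3 g
Glass = batch − LOI = 2762 − 593.3 = 2169 g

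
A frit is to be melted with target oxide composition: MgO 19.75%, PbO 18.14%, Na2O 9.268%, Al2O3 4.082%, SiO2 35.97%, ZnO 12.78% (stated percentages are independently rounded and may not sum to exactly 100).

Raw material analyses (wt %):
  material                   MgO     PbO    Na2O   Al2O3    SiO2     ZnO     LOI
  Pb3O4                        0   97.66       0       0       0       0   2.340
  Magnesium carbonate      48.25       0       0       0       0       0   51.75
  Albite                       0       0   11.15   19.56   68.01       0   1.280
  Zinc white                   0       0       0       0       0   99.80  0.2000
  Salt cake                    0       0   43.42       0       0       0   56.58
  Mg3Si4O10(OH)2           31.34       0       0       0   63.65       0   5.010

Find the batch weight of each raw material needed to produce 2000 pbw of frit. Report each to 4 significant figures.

Batch per 2000 pbw frit:
  Pb3O4: 371.5 pbw
  Magnesium carbonate: 374.2 pbw
  Albite: 417.4 pbw
  Zinc white: 256.1 pbw
  Salt cake: 319.7 pbw
  Mg3Si4O10(OH)2: 684.3 pbw
Total batch = 2423 pbw; LOI loss = 423.4 pbw; yield = 82.53%

All arithmetic keeps full precision through every step. In-progress results appear rounded off to 4 significant digits in the printout; each reported figure takes a single rounding; derived quantities (LOI, the six compositions, net glass mass, totals, yield) are carried from the weighed amounts for 2000 pbw of glass at exact precision as written in either problem or answer.
The oxide mass targets at 2000 pbw frit:
  MgO: 19.75% × 2000 = 395.0 pbw
  PbO: 18.14% × 2000 = 362.8 pbw
  Na2O: 9.268% × 2000 = 185.4 pbw
  Al2O3: 4.082% × 2000 = 81.64 pbw
  SiO2: 35.97% × 2000 = 719.4 pbw
  ZnO: 12.78% × 2000 = 255.6 pbw
Verifying the oxide balance applying the batch weights above, under the basis named above (sums match the target masses exact up to rounding of places):
  MgO: 374.2·0.4825 + 684.3·0.3134 = 395.0 pbw (target 395.0 pbw)
  PbO: 371.5·0.9766 = 362.8 pbw (target 362.8 pbw)
  Na2O: 417.4·0.1115 + 319.7·0.4342 = 185.4 pbw (target 185.4 pbw)
  Al2O3: 417.4·0.1956 = 81.64 pbw (target 81.64 pbw)
  SiO2: 417.4·0.6801 + 684.3·0.6365 = 719.4 pbw (target 719.4 pbw)
  ZnO: 256.1·0.9980 = 255.6 pbw (target 255.6 pbw)
Glass-mass closure: whole batch net of LOI = 2000 pbw (the targets, summed, come to 2000 pbw; stated basis 2000 pbw — rounding explains the deltas).
Batch grand total — Σ batch = 2423 pbw; LOI removed, Σ of batch·LOI: 423.4 pbw; yield = glass ÷ total batch = 82.53%.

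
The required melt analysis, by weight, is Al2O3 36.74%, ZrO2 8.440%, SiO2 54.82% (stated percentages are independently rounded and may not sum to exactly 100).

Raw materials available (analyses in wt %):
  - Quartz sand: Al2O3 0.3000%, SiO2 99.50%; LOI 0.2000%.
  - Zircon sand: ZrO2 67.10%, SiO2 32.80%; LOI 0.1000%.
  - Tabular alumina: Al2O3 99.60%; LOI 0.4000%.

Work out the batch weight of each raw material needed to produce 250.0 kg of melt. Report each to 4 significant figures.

Every computation carries exact precision throughout. Rounding to four significant digits applies to each intermediate as shown — a single rounding produces every reported number. Derived quantities are recomputed from the batch weights at 250.0 kg of glass in full precision (yield, ignition loss, glass mass, totals, three oxide percentages), as they appear in the problem or the answer.
Target masses of each oxide per 250.0 kg melt:
  Al2O3: 36.74% × 250.0 = 91.85 kg
  ZrO2: 8.440% × 250.0 = 21.10 kg
  SiO2: 54.82% × 250.0 = 137.0 kg
Balance tally, oxide-wise, on the weights just shown, at the basis given (every target is met by its sum within answer rounding):
  Al2O3: 127.4·0.003000 + 91.84·0.9960 = 91.85 kg (target 91.85 kg)
  ZrO2: 31.45·0.6710 = 21.10 kg (target 21.10 kg)
  SiO2: 127.4·0.9950 + 31.45·0.3280 = 137.1 kg (target 137.0 kg)
Mass balance on the glass: net batch after ignition = 250.0 kg (targets for the oxides total 250.0 kg; stated basis 250.0 kg — differing by rounding only).
Batch total: Σ batch = 250.7 kg; the LOI term Σ batch·LOI equals 0.6536 kg; glass ÷ batch gives a yield of 99.74%.

Batch per 250.0 kg melt:
  Quartz sand: 127.4 kg
  Zircon sand: 31.45 kg
  Tabular alumina: 91.84 kg
Total batch = 250.7 kg; LOI loss = 0.6536 kg; yield = 99.74%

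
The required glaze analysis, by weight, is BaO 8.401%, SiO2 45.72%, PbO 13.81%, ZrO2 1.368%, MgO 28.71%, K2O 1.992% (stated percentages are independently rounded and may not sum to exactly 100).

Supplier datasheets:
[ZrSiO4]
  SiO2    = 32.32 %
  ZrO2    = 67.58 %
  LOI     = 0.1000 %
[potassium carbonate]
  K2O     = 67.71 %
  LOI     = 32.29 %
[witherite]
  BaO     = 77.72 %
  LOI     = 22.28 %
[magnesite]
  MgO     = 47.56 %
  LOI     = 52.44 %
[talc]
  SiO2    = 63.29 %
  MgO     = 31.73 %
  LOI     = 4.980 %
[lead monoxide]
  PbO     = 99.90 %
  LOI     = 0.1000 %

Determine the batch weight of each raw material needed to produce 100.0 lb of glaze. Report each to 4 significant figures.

Values along the way are displayed rounded off to 4 significant digits at each printed step — the working math maintains full precision from first step to last; every reported number includes exactly one rounding — all derived quantities, which include the six compositions, the totals, yield, glass mass, ignition loss, are carried at exact precision, as they appear in the problem or answer text, starting from the weights at 100.0 lb of glass.
Oxide-by-oxide targets in 100.0 lb glaze:
  BaO: 8.401% × 100.0 = 8.401 lb
  SiO2: 45.72% × 100.0 = 45.72 lb
  PbO: 13.81% × 100.0 = 13.81 lb
  ZrO2: 1.368% × 100.0 = 1.368 lb
  MgO: 28.71% × 100.0 = 28.71 lb
  K2O: 1.992% × 100.0 = 1.992 lb
Mass-balance tally per oxide per the reported batch figures, relative to the basis at hand (sums match the target masses once rounding is allowed for):
  BaO: 10.81·0.7772 = 8.402 lb (target 8.401 lb)
  SiO2: 2.024·0.3232 + 71.21·0.6329 = 45.72 lb (target 45.72 lb)
  PbO: 13.82·0.9990 = 13.81 lb (target 13.81 lb)
  ZrO2: 2.024·0.6758 = 1.368 lb (target 1.368 lb)
  MgO: 12.86·0.4756 + 71.21·0.3173 = 28.71 lb (target 28.71 lb)
  K2O: 2.942·0.6771 = 1.992 lb (target 1.992 lb)
The glass-mass cross-check: the batch minus its LOI: 100.0 lb (per-oxide target masses sum to 100.0 lb; versus the stated basis of 100.0 lb — deltas are rounding alone).
Summing the batch: Σ batch = 113.7 lb; loss to ignition Σ batch·LOI = 13.66 lb; yield: glass divided by total = 87.98%.

Batch per 100.0 lb glaze:
  ZrSiO4: 2.024 lb
  potassium carbonate: 2.942 lb
  witherite: 10.81 lb
  magnesite: 12.86 lb
  talc: 71.21 lb
  lead monoxide: 13.82 lb
Total batch = 113.7 lb; LOI loss = 13.66 lb; yield = 87.98%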